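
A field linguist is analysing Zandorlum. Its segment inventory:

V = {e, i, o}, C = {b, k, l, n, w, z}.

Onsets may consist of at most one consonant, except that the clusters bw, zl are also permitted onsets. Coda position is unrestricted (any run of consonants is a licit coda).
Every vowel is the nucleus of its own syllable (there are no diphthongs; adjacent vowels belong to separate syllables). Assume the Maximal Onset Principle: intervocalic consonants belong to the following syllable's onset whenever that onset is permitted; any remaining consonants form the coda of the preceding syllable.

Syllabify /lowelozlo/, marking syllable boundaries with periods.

lo.we.lo.zlo

The vowels are o, e, o, o — 4 nuclei, so 4 syllables.
Between /o/ (V1) and /e/ (V2): just /w/ — single C goes to the following onset.
Between /e/ (V2) and /o/ (V3): /l/ is a single consonant, so it becomes the next onset.
Between /o/ (V3) and /o/ (V4): cluster /zl/ — /zl/ is itself a permitted onset, so the whole cluster goes right; preceding coda = ∅.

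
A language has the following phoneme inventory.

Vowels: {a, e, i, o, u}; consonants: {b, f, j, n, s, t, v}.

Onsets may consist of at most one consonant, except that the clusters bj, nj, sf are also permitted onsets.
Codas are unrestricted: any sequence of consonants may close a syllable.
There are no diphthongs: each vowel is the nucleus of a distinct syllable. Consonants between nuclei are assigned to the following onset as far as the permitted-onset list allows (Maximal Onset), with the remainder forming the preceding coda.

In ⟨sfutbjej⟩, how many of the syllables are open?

The vowels are u, e — 2 nuclei, so 2 syllables.
V1 /u/ – V2 /e/: /tbj/ — longest licit onset from the right is /bj/, leaving /t/ as coda.
Syllabification: sfut.bjej.
Classifying each syllable: /sfut/ (closed), /bjej/ (closed).
Open syllables: 0.

0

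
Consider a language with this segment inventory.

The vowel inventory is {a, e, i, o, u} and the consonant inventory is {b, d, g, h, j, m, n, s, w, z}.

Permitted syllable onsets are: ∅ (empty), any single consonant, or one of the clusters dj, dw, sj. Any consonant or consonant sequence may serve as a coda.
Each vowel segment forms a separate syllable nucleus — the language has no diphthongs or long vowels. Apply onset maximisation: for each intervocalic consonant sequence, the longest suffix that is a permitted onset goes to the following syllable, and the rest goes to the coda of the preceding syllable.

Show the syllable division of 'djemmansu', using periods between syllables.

djem.man.su

Vowels present: e, a, u; each is a nucleus, giving 3 syllables.
V1 /e/ – V2 /a/: /mm/ — longest licit onset from the right is /m/, leaving /m/ as coda.
V2 /a/ – V3 /u/: cluster /ns/ — the longest permitted-onset suffix is /s/; onset = /s/, preceding coda = /n/.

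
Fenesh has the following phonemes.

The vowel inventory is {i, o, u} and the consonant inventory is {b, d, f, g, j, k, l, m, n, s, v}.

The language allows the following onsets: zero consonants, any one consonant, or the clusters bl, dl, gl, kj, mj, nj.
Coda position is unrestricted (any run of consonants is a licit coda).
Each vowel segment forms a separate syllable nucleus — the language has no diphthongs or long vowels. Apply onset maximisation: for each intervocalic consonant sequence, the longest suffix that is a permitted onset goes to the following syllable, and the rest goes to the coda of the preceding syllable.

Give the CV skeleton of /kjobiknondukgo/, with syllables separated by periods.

Nuclei (vowels): o, i, o, u, o → 5 syllables.
Between /o/ (V1) and /i/ (V2): /b/ is a single consonant, so it becomes the next onset.
Between /i/ (V2) and /o/ (V3): /kn/ splits as /k/ + /n/ (/n/ is the longest suffix that is a licit onset).
Between /o/ (V3) and /u/ (V4): cluster /nd/ — the longest permitted-onset suffix is /d/; onset = /d/, preceding coda = /n/.
Between /u/ (V4) and /o/ (V5): /kg/ splits as /k/ + /g/ (/g/ is the longest suffix that is a licit onset).
So the parse is kjo.bik.non.duk.go.
Mapping each syllable to C/V: /kjo/ → CCV, /bik/ → CVC, /non/ → CVC, /duk/ → CVC, /go/ → CV.

CCV.CVC.CVC.CVC.CV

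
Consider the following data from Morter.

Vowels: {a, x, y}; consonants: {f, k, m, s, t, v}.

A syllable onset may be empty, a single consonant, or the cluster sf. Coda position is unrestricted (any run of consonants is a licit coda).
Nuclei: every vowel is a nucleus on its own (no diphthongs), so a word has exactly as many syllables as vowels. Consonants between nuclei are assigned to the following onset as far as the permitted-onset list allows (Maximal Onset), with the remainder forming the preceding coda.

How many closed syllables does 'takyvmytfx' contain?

2

Nuclei (vowels): a, y, y, x → 4 syllables.
/a…y/ gap (V1→V2): just /k/ — single C goes to the following onset.
/y…y/ gap (V2→V3): cluster /vm/ — the longest permitted-onset suffix is /m/; onset = /m/, preceding coda = /v/.
/y…x/ gap (V3→V4): /tf/ — longest licit onset from the right is /f/, leaving /t/ as coda.
Result: ta.kyv.myt.fx.
Classifying each syllable: /ta/ (open), /kyv/ (closed), /myt/ (closed), /fx/ (open).
Closed syllables: 2.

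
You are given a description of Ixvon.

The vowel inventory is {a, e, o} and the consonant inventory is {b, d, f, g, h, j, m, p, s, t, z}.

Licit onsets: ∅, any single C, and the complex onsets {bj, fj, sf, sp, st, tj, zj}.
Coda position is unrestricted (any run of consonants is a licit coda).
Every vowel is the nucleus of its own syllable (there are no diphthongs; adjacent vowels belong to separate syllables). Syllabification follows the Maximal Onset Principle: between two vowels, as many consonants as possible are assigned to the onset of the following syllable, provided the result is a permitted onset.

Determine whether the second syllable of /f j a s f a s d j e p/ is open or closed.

The vowels are a, a, e — 3 nuclei, so 3 syllables.
σ1/σ2 boundary: /sf/ is a licit onset in full, so it all attaches to the next syllable.
σ2/σ3 boundary: cluster /sdj/ — the longest permitted-onset suffix is /j/; onset = /j/, preceding coda = /sd/.
So the parse is fja.sfasd.jep.
Syllable 2 is /sfasd/ with coda /sd/, so it is closed.

closed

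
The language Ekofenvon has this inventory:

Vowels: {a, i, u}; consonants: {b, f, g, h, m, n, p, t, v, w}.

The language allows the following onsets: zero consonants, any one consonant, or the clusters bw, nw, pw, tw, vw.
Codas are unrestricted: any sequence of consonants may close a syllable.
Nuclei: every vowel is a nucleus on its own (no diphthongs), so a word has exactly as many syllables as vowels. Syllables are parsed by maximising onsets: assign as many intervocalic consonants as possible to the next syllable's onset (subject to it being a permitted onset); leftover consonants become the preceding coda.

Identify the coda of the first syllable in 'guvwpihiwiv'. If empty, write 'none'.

vw

Nuclei (vowels): u, i, i, i → 4 syllables.
σ1/σ2 boundary: /vwp/ — longest licit onset from the right is /p/, leaving /vw/ as coda.
σ2/σ3 boundary: /h/ → onset of the next syllable (single consonants are always licit onsets).
σ3/σ4 boundary: /w/ → onset of the next syllable (single consonants are always licit onsets).
So the parse is guvw.pi.hi.wiv.
Syllable 1 is /guvw/: onset /g/, nucleus /u/, coda /vw/.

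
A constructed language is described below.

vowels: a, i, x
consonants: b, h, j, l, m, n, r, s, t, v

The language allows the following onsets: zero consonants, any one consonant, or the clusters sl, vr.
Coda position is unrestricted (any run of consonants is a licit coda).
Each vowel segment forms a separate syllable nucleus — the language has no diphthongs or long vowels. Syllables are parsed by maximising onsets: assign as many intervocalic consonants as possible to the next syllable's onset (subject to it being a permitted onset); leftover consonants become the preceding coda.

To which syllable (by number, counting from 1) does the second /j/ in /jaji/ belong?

Nuclei (vowels): a, i → 2 syllables.
Between /a/ (V1) and /i/ (V2): just /j/ — single C goes to the following onset.
Putting it together: ja.ji.
The second /j/ is in the onset of syllable 2 (/ji/).

2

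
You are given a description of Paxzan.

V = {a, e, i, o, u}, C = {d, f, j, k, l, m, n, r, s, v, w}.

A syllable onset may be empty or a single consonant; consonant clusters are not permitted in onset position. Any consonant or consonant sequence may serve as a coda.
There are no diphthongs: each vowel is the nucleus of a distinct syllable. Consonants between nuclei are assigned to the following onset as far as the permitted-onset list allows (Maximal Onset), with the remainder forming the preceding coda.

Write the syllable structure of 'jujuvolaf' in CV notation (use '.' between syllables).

Vowels present: u, u, o, a; each is a nucleus, giving 4 syllables.
/u…u/ gap (V1→V2): /j/ is a single consonant, so it becomes the next onset.
/u…o/ gap (V2→V3): /v/ is a single consonant, so it becomes the next onset.
/o…a/ gap (V3→V4): /l/ is a single consonant, so it becomes the next onset.
So the parse is ju.ju.vo.laf.
Mapping each syllable to C/V: /ju/ → CV, /ju/ → CV, /vo/ → CV, /laf/ → CVC.

CV.CV.CV.CVC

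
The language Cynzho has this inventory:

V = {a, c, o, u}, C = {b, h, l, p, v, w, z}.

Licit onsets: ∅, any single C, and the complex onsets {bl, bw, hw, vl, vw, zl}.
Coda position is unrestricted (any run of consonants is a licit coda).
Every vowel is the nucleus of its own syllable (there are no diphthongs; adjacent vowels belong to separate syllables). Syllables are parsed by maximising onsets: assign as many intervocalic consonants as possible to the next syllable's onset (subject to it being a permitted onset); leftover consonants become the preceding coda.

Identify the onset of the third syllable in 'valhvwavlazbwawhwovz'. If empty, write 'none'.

vl

The vowels are a, a, a, a, o — 5 nuclei, so 5 syllables.
σ1/σ2 boundary: /lhvw/ splits as /lh/ + /vw/ (/vw/ is the longest suffix that is a licit onset).
σ2/σ3 boundary: /vl/ — entire cluster is a permitted onset → onset /vl/, coda ∅.
σ3/σ4 boundary: /zbw/; trying suffixes from longest down, /bw/ is the first permitted one, so coda /z/ | onset /bw/.
σ4/σ5 boundary: cluster /whw/ — the longest permitted-onset suffix is /hw/; onset = /hw/, preceding coda = /w/.
So the parse is valh.vwa.vlaz.bwaw.hwovz.
Syllable 3 is /vlaz/: onset /vl/, nucleus /a/, coda /z/.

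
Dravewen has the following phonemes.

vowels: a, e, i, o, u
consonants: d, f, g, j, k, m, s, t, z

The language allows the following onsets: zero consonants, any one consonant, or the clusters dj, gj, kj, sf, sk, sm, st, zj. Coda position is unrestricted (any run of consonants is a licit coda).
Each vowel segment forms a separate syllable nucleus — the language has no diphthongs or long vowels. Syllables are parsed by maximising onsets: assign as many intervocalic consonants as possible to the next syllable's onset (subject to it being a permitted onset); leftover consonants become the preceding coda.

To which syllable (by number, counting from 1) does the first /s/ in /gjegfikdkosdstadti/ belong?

The vowels are e, i, o, a, i — 5 nuclei, so 5 syllables.
V1 /e/ – V2 /i/: /gf/ — longest licit onset from the right is /f/, leaving /g/ as coda.
V2 /i/ – V3 /o/: /kdk/ splits as /kd/ + /k/ (/k/ is the longest suffix that is a licit onset).
V3 /o/ – V4 /a/: cluster /sdst/ — the longest permitted-onset suffix is /st/; onset = /st/, preceding coda = /sd/.
V4 /a/ – V5 /i/: /dt/ — longest licit onset from the right is /t/, leaving /d/ as coda.
Result: gjeg.fikd.kosd.stad.ti.
The first /s/ is in the coda of syllable 3 (/kosd/).

3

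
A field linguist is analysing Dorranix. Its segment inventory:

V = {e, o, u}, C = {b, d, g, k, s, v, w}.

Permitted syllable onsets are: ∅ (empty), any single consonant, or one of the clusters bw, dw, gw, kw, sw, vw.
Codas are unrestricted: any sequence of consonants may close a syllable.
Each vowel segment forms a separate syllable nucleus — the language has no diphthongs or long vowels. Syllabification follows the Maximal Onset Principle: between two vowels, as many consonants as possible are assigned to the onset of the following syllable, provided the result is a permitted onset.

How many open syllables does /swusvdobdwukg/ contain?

0

Vowels present: u, o, u; each is a nucleus, giving 3 syllables.
/u…o/ gap (V1→V2): /svd/; trying suffixes from longest down, /d/ is the first permitted one, so coda /sv/ | onset /d/.
/o…u/ gap (V2→V3): /bdw/ splits as /b/ + /dw/ (/dw/ is the longest suffix that is a licit onset).
Syllabification: swusv.dob.dwukg.
Classifying each syllable: /swusv/ (closed), /dob/ (closed), /dwukg/ (closed).
Open syllables: 0.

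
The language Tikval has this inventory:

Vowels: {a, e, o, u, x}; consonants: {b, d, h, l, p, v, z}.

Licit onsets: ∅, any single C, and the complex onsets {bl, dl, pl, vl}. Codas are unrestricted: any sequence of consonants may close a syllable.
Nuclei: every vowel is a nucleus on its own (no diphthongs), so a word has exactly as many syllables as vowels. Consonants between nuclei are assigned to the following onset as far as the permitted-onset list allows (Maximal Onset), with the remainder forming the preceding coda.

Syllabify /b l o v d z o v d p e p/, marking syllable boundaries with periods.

Nuclei (vowels): o, o, e → 3 syllables.
Between /o/ (V1) and /o/ (V2): /vdz/ splits as /vd/ + /z/ (/z/ is the longest suffix that is a licit onset).
Between /o/ (V2) and /e/ (V3): cluster /vdp/ — the longest permitted-onset suffix is /p/; onset = /p/, preceding coda = /vd/.

blovd.zovd.pep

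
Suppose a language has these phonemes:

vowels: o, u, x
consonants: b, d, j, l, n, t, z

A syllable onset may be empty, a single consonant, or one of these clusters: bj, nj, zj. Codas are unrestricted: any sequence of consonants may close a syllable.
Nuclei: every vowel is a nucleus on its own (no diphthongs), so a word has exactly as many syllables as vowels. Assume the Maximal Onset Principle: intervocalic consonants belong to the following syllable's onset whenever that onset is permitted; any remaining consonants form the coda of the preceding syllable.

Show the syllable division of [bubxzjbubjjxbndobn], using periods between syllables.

bu.bxzj.bubj.jxbn.dobn

Nuclei (vowels): u, x, u, x, o → 5 syllables.
/u…x/ gap (V1→V2): /b/ is a single consonant, so it becomes the next onset.
/x…u/ gap (V2→V3): cluster /zjb/ — the longest permitted-onset suffix is /b/; onset = /b/, preceding coda = /zj/.
/u…x/ gap (V3→V4): /bjj/ splits as /bj/ + /j/ (/j/ is the longest suffix that is a licit onset).
/x…o/ gap (V4→V5): /bnd/ splits as /bn/ + /d/ (/d/ is the longest suffix that is a licit onset).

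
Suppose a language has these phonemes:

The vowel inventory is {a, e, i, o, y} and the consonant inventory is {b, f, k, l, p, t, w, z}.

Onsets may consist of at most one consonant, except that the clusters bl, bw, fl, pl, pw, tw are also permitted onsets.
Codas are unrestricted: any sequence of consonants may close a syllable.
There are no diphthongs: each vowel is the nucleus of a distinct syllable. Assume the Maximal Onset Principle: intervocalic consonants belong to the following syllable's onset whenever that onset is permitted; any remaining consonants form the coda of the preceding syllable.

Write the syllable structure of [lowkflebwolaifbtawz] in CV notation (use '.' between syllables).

CVCC.CCV.CCV.CV.VCC.CVCC

Nuclei (vowels): o, e, o, a, i, a → 6 syllables.
/o…e/ gap (V1→V2): /wkfl/ splits as /wk/ + /fl/ (/fl/ is the longest suffix that is a licit onset).
/e…o/ gap (V2→V3): cluster /bw/ — /bw/ is itself a permitted onset, so the whole cluster goes right; preceding coda = ∅.
/o…a/ gap (V3→V4): /l/ is a single consonant, so it becomes the next onset.
/a…i/ gap (V4→V5): no consonants, so the boundary falls immediately after /a/.
/i…a/ gap (V5→V6): /fbt/ — longest licit onset from the right is /t/, leaving /fb/ as coda.
Result: lowk.fle.bwo.la.ifb.tawz.
Mapping each syllable to C/V: /lowk/ → CVCC, /fle/ → CCV, /bwo/ → CCV, /la/ → CV, /ifb/ → VCC, /tawz/ → CVCC.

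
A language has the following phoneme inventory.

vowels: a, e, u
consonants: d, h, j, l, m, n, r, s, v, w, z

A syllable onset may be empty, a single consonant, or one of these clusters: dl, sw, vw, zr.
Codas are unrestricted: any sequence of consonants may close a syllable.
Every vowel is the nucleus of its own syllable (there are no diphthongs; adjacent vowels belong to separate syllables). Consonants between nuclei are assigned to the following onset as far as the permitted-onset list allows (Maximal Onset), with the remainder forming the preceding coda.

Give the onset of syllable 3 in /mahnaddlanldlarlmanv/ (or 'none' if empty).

Nuclei (vowels): a, a, a, a, a → 5 syllables.
/a…a/ gap (V1→V2): /hn/; trying suffixes from longest down, /n/ is the first permitted one, so coda /h/ | onset /n/.
/a…a/ gap (V2→V3): /ddl/; trying suffixes from longest down, /dl/ is the first permitted one, so coda /d/ | onset /dl/.
/a…a/ gap (V3→V4): cluster /nldl/ — the longest permitted-onset suffix is /dl/; onset = /dl/, preceding coda = /nl/.
/a…a/ gap (V4→V5): /rlm/; trying suffixes from longest down, /m/ is the first permitted one, so coda /rl/ | onset /m/.
Syllabification: mah.nad.dlanl.dlarl.manv.
Syllable 3 is /dlanl/: onset /dl/, nucleus /a/, coda /nl/.

dl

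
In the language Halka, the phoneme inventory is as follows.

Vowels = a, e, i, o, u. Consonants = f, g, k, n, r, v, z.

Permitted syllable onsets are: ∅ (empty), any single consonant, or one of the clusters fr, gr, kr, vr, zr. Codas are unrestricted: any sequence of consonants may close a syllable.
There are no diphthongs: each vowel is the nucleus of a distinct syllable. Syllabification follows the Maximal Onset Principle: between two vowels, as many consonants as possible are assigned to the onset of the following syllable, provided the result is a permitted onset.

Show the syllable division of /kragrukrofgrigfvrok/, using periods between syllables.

kra.gru.krof.grigf.vrok

Vowels present: a, u, o, i, o; each is a nucleus, giving 5 syllables.
Between /a/ (V1) and /u/ (V2): /gr/ is a licit onset in full, so it all attaches to the next syllable.
Between /u/ (V2) and /o/ (V3): cluster /kr/ — /kr/ is itself a permitted onset, so the whole cluster goes right; preceding coda = ∅.
Between /o/ (V3) and /i/ (V4): /fgr/ — longest licit onset from the right is /gr/, leaving /f/ as coda.
Between /i/ (V4) and /o/ (V5): /gfvr/ splits as /gf/ + /vr/ (/vr/ is the longest suffix that is a licit onset).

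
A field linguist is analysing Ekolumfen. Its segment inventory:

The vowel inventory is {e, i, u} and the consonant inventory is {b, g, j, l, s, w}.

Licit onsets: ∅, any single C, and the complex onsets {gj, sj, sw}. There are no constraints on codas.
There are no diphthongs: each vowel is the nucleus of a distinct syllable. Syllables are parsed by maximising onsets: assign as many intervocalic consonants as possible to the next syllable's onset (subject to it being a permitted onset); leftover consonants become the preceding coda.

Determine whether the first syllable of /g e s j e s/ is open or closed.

open

The vowels are e, e — 2 nuclei, so 2 syllables.
/e…e/ gap (V1→V2): /sj/ is a licit onset in full, so it all attaches to the next syllable.
Result: ge.sjes.
Syllable 1 is /ge/; it ends in its nucleus with no coda, so it is open.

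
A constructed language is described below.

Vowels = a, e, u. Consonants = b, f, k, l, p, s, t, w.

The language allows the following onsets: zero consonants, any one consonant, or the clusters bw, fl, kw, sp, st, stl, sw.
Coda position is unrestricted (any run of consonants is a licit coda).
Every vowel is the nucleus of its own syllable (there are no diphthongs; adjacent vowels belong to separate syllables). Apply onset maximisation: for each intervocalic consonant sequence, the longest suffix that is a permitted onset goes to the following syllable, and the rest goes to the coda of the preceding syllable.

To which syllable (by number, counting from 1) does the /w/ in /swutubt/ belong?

1

The vowels are u, u — 2 nuclei, so 2 syllables.
σ1/σ2 boundary: /t/ → onset of the next syllable (single consonants are always licit onsets).
Syllabification: swu.tubt.
The /w/ is in the onset of syllable 1 (/swu/).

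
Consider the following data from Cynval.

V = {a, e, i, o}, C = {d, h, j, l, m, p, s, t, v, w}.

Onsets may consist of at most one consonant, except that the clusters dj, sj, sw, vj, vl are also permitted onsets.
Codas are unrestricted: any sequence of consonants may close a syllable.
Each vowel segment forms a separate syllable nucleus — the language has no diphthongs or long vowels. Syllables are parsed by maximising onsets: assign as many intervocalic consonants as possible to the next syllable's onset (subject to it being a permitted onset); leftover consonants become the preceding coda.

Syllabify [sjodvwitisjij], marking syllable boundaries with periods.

sjodv.wi.ti.sjij

Vowels present: o, i, i, i; each is a nucleus, giving 4 syllables.
σ1/σ2 boundary: /dvw/ — longest licit onset from the right is /w/, leaving /dv/ as coda.
σ2/σ3 boundary: /t/ → onset of the next syllable (single consonants are always licit onsets).
σ3/σ4 boundary: cluster /sj/ — /sj/ is itself a permitted onset, so the whole cluster goes right; preceding coda = ∅.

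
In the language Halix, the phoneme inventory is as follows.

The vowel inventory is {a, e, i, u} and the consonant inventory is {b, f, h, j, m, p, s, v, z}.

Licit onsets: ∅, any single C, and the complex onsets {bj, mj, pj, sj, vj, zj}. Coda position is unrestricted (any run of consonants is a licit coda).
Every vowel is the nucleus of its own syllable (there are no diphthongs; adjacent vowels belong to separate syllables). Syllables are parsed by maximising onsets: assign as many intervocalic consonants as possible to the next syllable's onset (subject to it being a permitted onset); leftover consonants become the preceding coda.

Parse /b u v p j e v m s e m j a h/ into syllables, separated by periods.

Vowels present: u, e, e, a; each is a nucleus, giving 4 syllables.
V1 /u/ – V2 /e/: /vpj/ — longest licit onset from the right is /pj/, leaving /v/ as coda.
V2 /e/ – V3 /e/: cluster /vms/ — the longest permitted-onset suffix is /s/; onset = /s/, preceding coda = /vm/.
V3 /e/ – V4 /a/: /mj/ is a licit onset in full, so it all attaches to the next syllable.

buv.pjevm.se.mjah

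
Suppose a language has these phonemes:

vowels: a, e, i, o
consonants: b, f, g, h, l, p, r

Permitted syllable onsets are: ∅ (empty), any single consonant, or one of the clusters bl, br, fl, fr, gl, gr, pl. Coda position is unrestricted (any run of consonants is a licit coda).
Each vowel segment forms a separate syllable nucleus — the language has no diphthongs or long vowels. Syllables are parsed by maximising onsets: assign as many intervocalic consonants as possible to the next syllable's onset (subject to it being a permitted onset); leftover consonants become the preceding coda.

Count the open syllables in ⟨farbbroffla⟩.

The vowels are a, o, a — 3 nuclei, so 3 syllables.
Between /a/ (V1) and /o/ (V2): /rbbr/ — longest licit onset from the right is /br/, leaving /rb/ as coda.
Between /o/ (V2) and /a/ (V3): cluster /ffl/ — the longest permitted-onset suffix is /fl/; onset = /fl/, preceding coda = /f/.
Result: farb.brof.fla.
Classifying each syllable: /farb/ (closed), /brof/ (closed), /fla/ (open).
Open syllables: 1.

1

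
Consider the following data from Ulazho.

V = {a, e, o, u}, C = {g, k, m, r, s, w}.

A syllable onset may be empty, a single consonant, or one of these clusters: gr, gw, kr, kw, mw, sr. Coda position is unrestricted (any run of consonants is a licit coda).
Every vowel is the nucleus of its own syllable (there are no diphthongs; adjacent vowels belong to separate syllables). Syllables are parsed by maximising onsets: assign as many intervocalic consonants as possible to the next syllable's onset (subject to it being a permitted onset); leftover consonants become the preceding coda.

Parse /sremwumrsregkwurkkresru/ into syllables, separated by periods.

Vowels present: e, u, e, u, e, u; each is a nucleus, giving 6 syllables.
/e…u/ gap (V1→V2): /mw/ — entire cluster is a permitted onset → onset /mw/, coda ∅.
/u…e/ gap (V2→V3): /mrsr/; trying suffixes from longest down, /sr/ is the first permitted one, so coda /mr/ | onset /sr/.
/e…u/ gap (V3→V4): /gkw/ splits as /g/ + /kw/ (/kw/ is the longest suffix that is a licit onset).
/u…e/ gap (V4→V5): cluster /rkkr/ — the longest permitted-onset suffix is /kr/; onset = /kr/, preceding coda = /rk/.
/e…u/ gap (V5→V6): cluster /sr/ — /sr/ is itself a permitted onset, so the whole cluster goes right; preceding coda = ∅.

sre.mwumr.sreg.kwurk.kre.sru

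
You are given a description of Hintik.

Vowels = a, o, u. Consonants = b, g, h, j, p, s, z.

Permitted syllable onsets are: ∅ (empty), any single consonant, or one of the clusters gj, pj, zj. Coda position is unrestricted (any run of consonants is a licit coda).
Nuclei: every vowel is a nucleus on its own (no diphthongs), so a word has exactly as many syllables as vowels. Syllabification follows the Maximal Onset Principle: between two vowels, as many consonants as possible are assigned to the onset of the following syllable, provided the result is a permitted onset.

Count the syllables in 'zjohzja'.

2

Nuclei (vowels): o, a → 2 syllables.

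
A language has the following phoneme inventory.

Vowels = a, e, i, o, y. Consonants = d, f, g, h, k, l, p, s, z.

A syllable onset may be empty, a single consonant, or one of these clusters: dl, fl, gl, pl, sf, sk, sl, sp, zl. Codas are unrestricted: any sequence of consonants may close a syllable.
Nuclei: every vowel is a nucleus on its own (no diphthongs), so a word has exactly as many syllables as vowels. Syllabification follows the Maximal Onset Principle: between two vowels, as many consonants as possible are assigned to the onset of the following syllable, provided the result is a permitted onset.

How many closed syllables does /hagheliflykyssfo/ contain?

Vowels present: a, e, i, y, y, o; each is a nucleus, giving 6 syllables.
Between /a/ (V1) and /e/ (V2): cluster /gh/ — the longest permitted-onset suffix is /h/; onset = /h/, preceding coda = /g/.
Between /e/ (V2) and /i/ (V3): /l/ is a single consonant, so it becomes the next onset.
Between /i/ (V3) and /y/ (V4): cluster /fl/ — /fl/ is itself a permitted onset, so the whole cluster goes right; preceding coda = ∅.
Between /y/ (V4) and /y/ (V5): just /k/ — single C goes to the following onset.
Between /y/ (V5) and /o/ (V6): cluster /ssf/ — the longest permitted-onset suffix is /sf/; onset = /sf/, preceding coda = /s/.
So the parse is hag.he.li.fly.kys.sfo.
Classifying each syllable: /hag/ (closed), /he/ (open), /li/ (open), /fly/ (open), /kys/ (closed), /sfo/ (open).
Closed syllables: 2.

2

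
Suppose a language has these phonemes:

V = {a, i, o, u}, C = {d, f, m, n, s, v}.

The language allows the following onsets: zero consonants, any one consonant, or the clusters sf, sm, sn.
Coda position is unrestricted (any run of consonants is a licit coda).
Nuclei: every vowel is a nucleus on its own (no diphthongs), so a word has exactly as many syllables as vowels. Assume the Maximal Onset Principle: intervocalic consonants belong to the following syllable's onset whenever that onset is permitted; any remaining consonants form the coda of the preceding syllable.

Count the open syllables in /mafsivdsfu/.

Vowels present: a, i, u; each is a nucleus, giving 3 syllables.
V1 /a/ – V2 /i/: cluster /fs/ — the longest permitted-onset suffix is /s/; onset = /s/, preceding coda = /f/.
V2 /i/ – V3 /u/: /vdsf/ splits as /vd/ + /sf/ (/sf/ is the longest suffix that is a licit onset).
Syllabification: maf.sivd.sfu.
Classifying each syllable: /maf/ (closed), /sivd/ (closed), /sfu/ (open).
Open syllables: 1.

1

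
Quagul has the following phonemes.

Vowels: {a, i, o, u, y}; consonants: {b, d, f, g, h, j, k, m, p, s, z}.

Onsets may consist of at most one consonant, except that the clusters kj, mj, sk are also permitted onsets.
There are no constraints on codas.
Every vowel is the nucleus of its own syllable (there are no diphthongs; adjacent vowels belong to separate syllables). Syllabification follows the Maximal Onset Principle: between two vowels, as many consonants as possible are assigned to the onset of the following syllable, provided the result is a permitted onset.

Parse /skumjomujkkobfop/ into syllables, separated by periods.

Nuclei (vowels): u, o, u, o, o → 5 syllables.
Between /u/ (V1) and /o/ (V2): /mj/ is a licit onset in full, so it all attaches to the next syllable.
Between /o/ (V2) and /u/ (V3): /m/ → onset of the next syllable (single consonants are always licit onsets).
Between /u/ (V3) and /o/ (V4): /jkk/; trying suffixes from longest down, /k/ is the first permitted one, so coda /jk/ | onset /k/.
Between /o/ (V4) and /o/ (V5): cluster /bf/ — the longest permitted-onset suffix is /f/; onset = /f/, preceding coda = /b/.

sku.mjo.mujk.kob.fop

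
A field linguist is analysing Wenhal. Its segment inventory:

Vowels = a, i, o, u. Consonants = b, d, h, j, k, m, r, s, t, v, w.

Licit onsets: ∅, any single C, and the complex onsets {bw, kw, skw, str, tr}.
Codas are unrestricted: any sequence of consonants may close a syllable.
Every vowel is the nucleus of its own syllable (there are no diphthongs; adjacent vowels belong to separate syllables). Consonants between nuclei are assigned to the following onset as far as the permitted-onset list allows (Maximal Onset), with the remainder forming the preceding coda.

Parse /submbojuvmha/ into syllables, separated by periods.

subm.bo.juvm.ha

The vowels are u, o, u, a — 4 nuclei, so 4 syllables.
/u…o/ gap (V1→V2): cluster /bmb/ — the longest permitted-onset suffix is /b/; onset = /b/, preceding coda = /bm/.
/o…u/ gap (V2→V3): /j/ is a single consonant, so it becomes the next onset.
/u…a/ gap (V3→V4): /vmh/ splits as /vm/ + /h/ (/h/ is the longest suffix that is a licit onset).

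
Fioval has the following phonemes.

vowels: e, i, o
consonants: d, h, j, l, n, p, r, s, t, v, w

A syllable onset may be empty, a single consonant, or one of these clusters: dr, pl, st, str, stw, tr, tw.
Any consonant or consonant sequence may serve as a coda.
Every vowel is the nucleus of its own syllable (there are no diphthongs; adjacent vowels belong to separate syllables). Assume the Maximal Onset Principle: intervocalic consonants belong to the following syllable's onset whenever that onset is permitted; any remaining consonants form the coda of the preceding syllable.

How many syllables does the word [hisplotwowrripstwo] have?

Vowels present: i, o, o, i, o; each is a nucleus, giving 5 syllables.

5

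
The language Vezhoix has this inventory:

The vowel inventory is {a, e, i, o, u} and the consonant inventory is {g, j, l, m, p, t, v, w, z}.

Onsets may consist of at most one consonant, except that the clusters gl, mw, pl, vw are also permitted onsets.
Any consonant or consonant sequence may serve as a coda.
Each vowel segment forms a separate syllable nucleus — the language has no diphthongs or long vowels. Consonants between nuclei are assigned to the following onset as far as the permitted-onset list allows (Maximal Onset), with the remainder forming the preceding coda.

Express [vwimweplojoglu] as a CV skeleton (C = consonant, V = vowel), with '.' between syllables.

CCV.CCV.CCV.CV.CCV

Nuclei (vowels): i, e, o, o, u → 5 syllables.
Between /i/ (V1) and /e/ (V2): /mw/ — entire cluster is a permitted onset → onset /mw/, coda ∅.
Between /e/ (V2) and /o/ (V3): cluster /pl/ — /pl/ is itself a permitted onset, so the whole cluster goes right; preceding coda = ∅.
Between /o/ (V3) and /o/ (V4): just /j/ — single C goes to the following onset.
Between /o/ (V4) and /u/ (V5): /gl/ — entire cluster is a permitted onset → onset /gl/, coda ∅.
Syllabification: vwi.mwe.plo.jo.glu.
Mapping each syllable to C/V: /vwi/ → CCV, /mwe/ → CCV, /plo/ → CCV, /jo/ → CV, /glu/ → CCV.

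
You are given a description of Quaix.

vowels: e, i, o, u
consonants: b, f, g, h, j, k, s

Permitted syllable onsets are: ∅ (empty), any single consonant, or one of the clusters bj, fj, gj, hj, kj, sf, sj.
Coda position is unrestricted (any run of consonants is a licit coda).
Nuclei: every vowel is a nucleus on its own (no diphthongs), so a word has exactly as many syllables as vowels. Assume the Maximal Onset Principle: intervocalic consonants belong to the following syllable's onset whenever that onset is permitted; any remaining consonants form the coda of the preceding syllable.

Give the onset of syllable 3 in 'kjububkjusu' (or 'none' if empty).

kj

The vowels are u, u, u, u — 4 nuclei, so 4 syllables.
σ1/σ2 boundary: just /b/ — single C goes to the following onset.
σ2/σ3 boundary: cluster /bkj/ — the longest permitted-onset suffix is /kj/; onset = /kj/, preceding coda = /b/.
σ3/σ4 boundary: /s/ is a single consonant, so it becomes the next onset.
Syllabification: kju.bub.kju.su.
Syllable 3 is /kju/: onset /kj/, nucleus /u/, coda ∅.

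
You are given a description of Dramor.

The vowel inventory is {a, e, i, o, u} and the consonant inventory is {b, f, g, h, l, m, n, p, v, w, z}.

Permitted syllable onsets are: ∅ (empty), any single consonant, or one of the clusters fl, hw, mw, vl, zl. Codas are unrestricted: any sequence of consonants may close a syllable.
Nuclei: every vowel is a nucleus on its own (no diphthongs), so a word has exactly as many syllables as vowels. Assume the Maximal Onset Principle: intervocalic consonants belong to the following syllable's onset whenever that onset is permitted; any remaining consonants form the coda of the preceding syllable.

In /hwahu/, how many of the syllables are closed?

0

The vowels are a, u — 2 nuclei, so 2 syllables.
V1 /a/ – V2 /u/: /h/ → onset of the next syllable (single consonants are always licit onsets).
Putting it together: hwa.hu.
Classifying each syllable: /hwa/ (open), /hu/ (open).
Closed syllables: 0.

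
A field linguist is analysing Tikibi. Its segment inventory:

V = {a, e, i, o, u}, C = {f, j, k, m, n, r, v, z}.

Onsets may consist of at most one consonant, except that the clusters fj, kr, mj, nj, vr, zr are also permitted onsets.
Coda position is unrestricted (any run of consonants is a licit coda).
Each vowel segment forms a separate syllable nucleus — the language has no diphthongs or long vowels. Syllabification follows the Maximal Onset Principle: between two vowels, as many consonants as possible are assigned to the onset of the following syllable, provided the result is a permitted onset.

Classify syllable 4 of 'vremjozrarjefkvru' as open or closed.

closed

Nuclei (vowels): e, o, a, e, u → 5 syllables.
Between /e/ (V1) and /o/ (V2): /mj/ — entire cluster is a permitted onset → onset /mj/, coda ∅.
Between /o/ (V2) and /a/ (V3): /zr/ is a licit onset in full, so it all attaches to the next syllable.
Between /a/ (V3) and /e/ (V4): cluster /rj/ — the longest permitted-onset suffix is /j/; onset = /j/, preceding coda = /r/.
Between /e/ (V4) and /u/ (V5): cluster /fkvr/ — the longest permitted-onset suffix is /vr/; onset = /vr/, preceding coda = /fk/.
Result: vre.mjo.zrar.jefk.vru.
Syllable 4 is /jefk/ with coda /fk/, so it is closed.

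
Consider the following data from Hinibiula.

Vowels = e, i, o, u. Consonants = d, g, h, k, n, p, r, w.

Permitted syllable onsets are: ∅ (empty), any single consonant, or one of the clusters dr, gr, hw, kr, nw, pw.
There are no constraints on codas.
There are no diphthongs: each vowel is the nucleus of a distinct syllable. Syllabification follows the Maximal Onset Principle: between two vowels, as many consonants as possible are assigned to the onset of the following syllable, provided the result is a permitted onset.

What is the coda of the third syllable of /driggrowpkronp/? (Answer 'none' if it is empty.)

Vowels present: i, o, o; each is a nucleus, giving 3 syllables.
V1 /i/ – V2 /o/: /ggr/ — longest licit onset from the right is /gr/, leaving /g/ as coda.
V2 /o/ – V3 /o/: /wpkr/ splits as /wp/ + /kr/ (/kr/ is the longest suffix that is a licit onset).
So the parse is drig.growp.kronp.
Syllable 3 is /kronp/: onset /kr/, nucleus /o/, coda /np/.

np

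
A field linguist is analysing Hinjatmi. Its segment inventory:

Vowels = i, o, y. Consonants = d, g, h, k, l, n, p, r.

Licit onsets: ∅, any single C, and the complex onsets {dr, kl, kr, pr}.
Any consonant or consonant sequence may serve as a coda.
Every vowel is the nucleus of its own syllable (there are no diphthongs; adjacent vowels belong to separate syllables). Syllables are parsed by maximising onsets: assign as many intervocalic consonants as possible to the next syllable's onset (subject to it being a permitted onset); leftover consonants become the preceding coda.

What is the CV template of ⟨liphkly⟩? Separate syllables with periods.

CVCC.CCV

The vowels are i, y — 2 nuclei, so 2 syllables.
σ1/σ2 boundary: /phkl/ splits as /ph/ + /kl/ (/kl/ is the longest suffix that is a licit onset).
Putting it together: liph.kly.
Mapping each syllable to C/V: /liph/ → CVCC, /kly/ → CCV.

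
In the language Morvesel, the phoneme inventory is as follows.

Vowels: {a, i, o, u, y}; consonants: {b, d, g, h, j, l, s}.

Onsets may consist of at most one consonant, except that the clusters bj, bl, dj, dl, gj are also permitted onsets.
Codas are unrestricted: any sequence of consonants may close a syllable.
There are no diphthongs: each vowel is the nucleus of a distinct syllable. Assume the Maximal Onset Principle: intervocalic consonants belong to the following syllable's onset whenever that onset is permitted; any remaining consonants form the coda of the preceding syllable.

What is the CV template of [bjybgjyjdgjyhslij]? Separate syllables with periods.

Nuclei (vowels): y, y, y, i → 4 syllables.
/y…y/ gap (V1→V2): /bgj/ splits as /b/ + /gj/ (/gj/ is the longest suffix that is a licit onset).
/y…y/ gap (V2→V3): /jdgj/ splits as /jd/ + /gj/ (/gj/ is the longest suffix that is a licit onset).
/y…i/ gap (V3→V4): cluster /hsl/ — the longest permitted-onset suffix is /l/; onset = /l/, preceding coda = /hs/.
Result: bjyb.gjyjd.gjyhs.lij.
Mapping each syllable to C/V: /bjyb/ → CCVC, /gjyjd/ → CCVCC, /gjyhs/ → CCVCC, /lij/ → CVC.

CCVC.CCVCC.CCVCC.CVC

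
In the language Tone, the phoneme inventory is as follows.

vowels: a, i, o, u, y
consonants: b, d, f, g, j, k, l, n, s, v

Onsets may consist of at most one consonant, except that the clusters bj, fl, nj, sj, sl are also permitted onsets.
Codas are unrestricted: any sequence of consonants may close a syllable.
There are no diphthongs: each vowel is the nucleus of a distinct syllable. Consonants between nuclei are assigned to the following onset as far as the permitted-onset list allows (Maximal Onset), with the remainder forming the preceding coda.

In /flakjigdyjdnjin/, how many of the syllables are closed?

Vowels present: a, i, y, i; each is a nucleus, giving 4 syllables.
/a…i/ gap (V1→V2): /kj/ splits as /k/ + /j/ (/j/ is the longest suffix that is a licit onset).
/i…y/ gap (V2→V3): /gd/ splits as /g/ + /d/ (/d/ is the longest suffix that is a licit onset).
/y…i/ gap (V3→V4): /jdnj/ — longest licit onset from the right is /nj/, leaving /jd/ as coda.
Syllabification: flak.jig.dyjd.njin.
Classifying each syllable: /flak/ (closed), /jig/ (closed), /dyjd/ (closed), /njin/ (closed).
Closed syllables: 4.

4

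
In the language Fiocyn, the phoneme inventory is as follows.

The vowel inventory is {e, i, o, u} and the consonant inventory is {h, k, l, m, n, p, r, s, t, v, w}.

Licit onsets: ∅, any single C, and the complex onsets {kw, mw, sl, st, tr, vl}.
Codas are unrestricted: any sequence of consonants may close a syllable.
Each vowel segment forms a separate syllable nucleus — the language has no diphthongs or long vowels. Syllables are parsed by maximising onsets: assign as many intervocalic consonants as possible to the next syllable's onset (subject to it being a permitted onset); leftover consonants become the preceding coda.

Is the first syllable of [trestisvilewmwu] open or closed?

open

Vowels present: e, i, i, e, u; each is a nucleus, giving 5 syllables.
V1 /e/ – V2 /i/: /st/ is a licit onset in full, so it all attaches to the next syllable.
V2 /i/ – V3 /i/: cluster /sv/ — the longest permitted-onset suffix is /v/; onset = /v/, preceding coda = /s/.
V3 /i/ – V4 /e/: /l/ → onset of the next syllable (single consonants are always licit onsets).
V4 /e/ – V5 /u/: cluster /wmw/ — the longest permitted-onset suffix is /mw/; onset = /mw/, preceding coda = /w/.
So the parse is tre.stis.vi.lew.mwu.
Syllable 1 is /tre/; it ends in its nucleus with no coda, so it is open.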